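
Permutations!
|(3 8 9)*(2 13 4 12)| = 12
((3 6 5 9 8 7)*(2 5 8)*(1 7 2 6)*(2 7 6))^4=(1 3 7 8 6)(2 5 9)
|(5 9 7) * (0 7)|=4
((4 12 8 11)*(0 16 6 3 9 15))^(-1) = (0 15 9 3 6 16)(4 11 8 12)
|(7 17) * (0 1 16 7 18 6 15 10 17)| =|(0 1 16 7)(6 15 10 17 18)| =20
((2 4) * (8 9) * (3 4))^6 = ((2 3 4)(8 9))^6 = (9)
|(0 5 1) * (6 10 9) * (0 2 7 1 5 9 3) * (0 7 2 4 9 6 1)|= |(0 6 10 3 7)(1 4 9)|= 15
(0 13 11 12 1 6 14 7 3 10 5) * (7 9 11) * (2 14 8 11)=[13, 6, 14, 10, 4, 0, 8, 3, 11, 2, 5, 12, 1, 7, 9]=(0 13 7 3 10 5)(1 6 8 11 12)(2 14 9)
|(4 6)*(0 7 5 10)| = |(0 7 5 10)(4 6)| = 4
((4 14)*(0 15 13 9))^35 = (0 9 13 15)(4 14)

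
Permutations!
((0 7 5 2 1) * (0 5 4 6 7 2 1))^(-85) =(0 2)(1 5)(4 7 6)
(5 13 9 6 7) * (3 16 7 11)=(3 16 7 5 13 9 6 11)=[0, 1, 2, 16, 4, 13, 11, 5, 8, 6, 10, 3, 12, 9, 14, 15, 7]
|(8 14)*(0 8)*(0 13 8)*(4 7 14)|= |(4 7 14 13 8)|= 5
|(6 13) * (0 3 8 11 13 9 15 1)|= 9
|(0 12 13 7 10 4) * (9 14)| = |(0 12 13 7 10 4)(9 14)| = 6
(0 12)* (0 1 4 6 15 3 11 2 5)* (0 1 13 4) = [12, 0, 5, 11, 6, 1, 15, 7, 8, 9, 10, 2, 13, 4, 14, 3] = (0 12 13 4 6 15 3 11 2 5 1)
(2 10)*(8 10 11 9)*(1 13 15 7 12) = (1 13 15 7 12)(2 11 9 8 10) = [0, 13, 11, 3, 4, 5, 6, 12, 10, 8, 2, 9, 1, 15, 14, 7]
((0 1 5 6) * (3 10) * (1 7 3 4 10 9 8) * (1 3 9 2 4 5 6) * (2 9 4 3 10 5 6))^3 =(0 5 3 10 7 1 9 6 4 2 8)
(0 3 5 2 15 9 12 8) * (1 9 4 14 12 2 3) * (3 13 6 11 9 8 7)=(0 1 8)(2 15 4 14 12 7 3 5 13 6 11 9)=[1, 8, 15, 5, 14, 13, 11, 3, 0, 2, 10, 9, 7, 6, 12, 4]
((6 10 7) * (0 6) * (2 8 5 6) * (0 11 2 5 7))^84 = ((0 5 6 10)(2 8 7 11))^84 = (11)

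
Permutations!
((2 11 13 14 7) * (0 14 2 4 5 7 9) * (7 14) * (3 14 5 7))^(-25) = ((0 3 14 9)(2 11 13)(4 7))^(-25) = (0 9 14 3)(2 13 11)(4 7)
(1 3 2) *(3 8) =[0, 8, 1, 2, 4, 5, 6, 7, 3] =(1 8 3 2)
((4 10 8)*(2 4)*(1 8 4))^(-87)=((1 8 2)(4 10))^(-87)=(4 10)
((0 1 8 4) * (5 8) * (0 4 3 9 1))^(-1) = ((1 5 8 3 9))^(-1) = (1 9 3 8 5)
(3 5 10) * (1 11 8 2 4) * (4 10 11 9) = (1 9 4)(2 10 3 5 11 8) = [0, 9, 10, 5, 1, 11, 6, 7, 2, 4, 3, 8]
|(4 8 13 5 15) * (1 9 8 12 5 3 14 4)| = |(1 9 8 13 3 14 4 12 5 15)| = 10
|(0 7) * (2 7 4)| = |(0 4 2 7)| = 4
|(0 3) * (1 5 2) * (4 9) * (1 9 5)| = |(0 3)(2 9 4 5)| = 4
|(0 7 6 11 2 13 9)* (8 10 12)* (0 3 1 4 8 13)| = |(0 7 6 11 2)(1 4 8 10 12 13 9 3)| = 40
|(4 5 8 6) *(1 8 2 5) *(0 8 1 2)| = 6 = |(0 8 6 4 2 5)|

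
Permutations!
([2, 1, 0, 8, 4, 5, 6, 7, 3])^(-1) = (0 2)(3 8)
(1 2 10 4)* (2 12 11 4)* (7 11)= (1 12 7 11 4)(2 10)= [0, 12, 10, 3, 1, 5, 6, 11, 8, 9, 2, 4, 7]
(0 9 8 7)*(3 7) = (0 9 8 3 7) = [9, 1, 2, 7, 4, 5, 6, 0, 3, 8]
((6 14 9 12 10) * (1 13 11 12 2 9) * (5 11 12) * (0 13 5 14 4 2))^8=((0 13 12 10 6 4 2 9)(1 5 11 14))^8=(14)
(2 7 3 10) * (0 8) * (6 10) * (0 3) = (0 8 3 6 10 2 7) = [8, 1, 7, 6, 4, 5, 10, 0, 3, 9, 2]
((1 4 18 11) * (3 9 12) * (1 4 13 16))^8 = (1 16 13)(3 12 9)(4 11 18)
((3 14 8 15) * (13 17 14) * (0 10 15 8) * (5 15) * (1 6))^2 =((0 10 5 15 3 13 17 14)(1 6))^2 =(0 5 3 17)(10 15 13 14)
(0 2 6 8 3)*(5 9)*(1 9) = (0 2 6 8 3)(1 9 5) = [2, 9, 6, 0, 4, 1, 8, 7, 3, 5]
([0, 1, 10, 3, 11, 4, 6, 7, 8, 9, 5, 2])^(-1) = [0, 1, 11, 3, 5, 10, 6, 7, 8, 9, 2, 4]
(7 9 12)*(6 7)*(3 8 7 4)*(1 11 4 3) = (1 11 4)(3 8 7 9 12 6) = [0, 11, 2, 8, 1, 5, 3, 9, 7, 12, 10, 4, 6]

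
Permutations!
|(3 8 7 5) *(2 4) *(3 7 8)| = |(8)(2 4)(5 7)| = 2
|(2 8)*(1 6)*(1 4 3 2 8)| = 5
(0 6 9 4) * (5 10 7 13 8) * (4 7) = (0 6 9 7 13 8 5 10 4) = [6, 1, 2, 3, 0, 10, 9, 13, 5, 7, 4, 11, 12, 8]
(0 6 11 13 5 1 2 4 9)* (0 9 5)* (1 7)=[6, 2, 4, 3, 5, 7, 11, 1, 8, 9, 10, 13, 12, 0]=(0 6 11 13)(1 2 4 5 7)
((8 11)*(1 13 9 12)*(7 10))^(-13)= ((1 13 9 12)(7 10)(8 11))^(-13)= (1 12 9 13)(7 10)(8 11)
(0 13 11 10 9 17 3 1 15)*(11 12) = (0 13 12 11 10 9 17 3 1 15) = [13, 15, 2, 1, 4, 5, 6, 7, 8, 17, 9, 10, 11, 12, 14, 0, 16, 3]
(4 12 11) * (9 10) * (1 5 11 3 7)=[0, 5, 2, 7, 12, 11, 6, 1, 8, 10, 9, 4, 3]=(1 5 11 4 12 3 7)(9 10)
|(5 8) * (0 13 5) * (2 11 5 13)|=5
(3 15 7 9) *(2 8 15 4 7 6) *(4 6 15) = (15)(2 8 4 7 9 3 6) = [0, 1, 8, 6, 7, 5, 2, 9, 4, 3, 10, 11, 12, 13, 14, 15]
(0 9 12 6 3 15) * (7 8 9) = (0 7 8 9 12 6 3 15) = [7, 1, 2, 15, 4, 5, 3, 8, 9, 12, 10, 11, 6, 13, 14, 0]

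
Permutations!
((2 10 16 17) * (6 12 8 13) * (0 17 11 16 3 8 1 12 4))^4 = ((0 17 2 10 3 8 13 6 4)(1 12)(11 16))^4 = (0 3 4 10 6 2 13 17 8)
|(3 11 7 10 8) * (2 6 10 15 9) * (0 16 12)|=|(0 16 12)(2 6 10 8 3 11 7 15 9)|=9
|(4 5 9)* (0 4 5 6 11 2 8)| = |(0 4 6 11 2 8)(5 9)| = 6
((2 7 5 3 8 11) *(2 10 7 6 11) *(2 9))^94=(2 7 9 10 8 11 3 6 5)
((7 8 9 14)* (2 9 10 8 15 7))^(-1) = (2 14 9)(7 15)(8 10)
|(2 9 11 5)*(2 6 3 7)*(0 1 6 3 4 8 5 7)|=28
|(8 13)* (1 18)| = 2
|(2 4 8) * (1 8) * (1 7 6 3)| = 7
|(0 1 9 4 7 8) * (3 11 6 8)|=|(0 1 9 4 7 3 11 6 8)|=9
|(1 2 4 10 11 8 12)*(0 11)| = |(0 11 8 12 1 2 4 10)| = 8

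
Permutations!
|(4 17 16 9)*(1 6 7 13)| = |(1 6 7 13)(4 17 16 9)| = 4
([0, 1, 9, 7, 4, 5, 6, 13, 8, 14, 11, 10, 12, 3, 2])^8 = [0, 1, 14, 13, 4, 5, 6, 3, 8, 2, 10, 11, 12, 7, 9]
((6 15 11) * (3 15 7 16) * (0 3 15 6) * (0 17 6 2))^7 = (0 3 2)(6 7 16 15 11 17)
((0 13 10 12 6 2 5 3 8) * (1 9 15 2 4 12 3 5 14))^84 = ((0 13 10 3 8)(1 9 15 2 14)(4 12 6))^84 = (0 8 3 10 13)(1 14 2 15 9)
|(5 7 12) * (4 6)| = |(4 6)(5 7 12)| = 6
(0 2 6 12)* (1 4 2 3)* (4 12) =(0 3 1 12)(2 6 4) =[3, 12, 6, 1, 2, 5, 4, 7, 8, 9, 10, 11, 0]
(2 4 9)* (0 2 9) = (9)(0 2 4) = [2, 1, 4, 3, 0, 5, 6, 7, 8, 9]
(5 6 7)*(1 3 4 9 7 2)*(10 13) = [0, 3, 1, 4, 9, 6, 2, 5, 8, 7, 13, 11, 12, 10] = (1 3 4 9 7 5 6 2)(10 13)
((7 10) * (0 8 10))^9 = ((0 8 10 7))^9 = (0 8 10 7)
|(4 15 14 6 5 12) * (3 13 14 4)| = 6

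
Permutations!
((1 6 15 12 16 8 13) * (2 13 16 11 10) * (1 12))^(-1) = (1 15 6)(2 10 11 12 13)(8 16) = ((1 6 15)(2 13 12 11 10)(8 16))^(-1)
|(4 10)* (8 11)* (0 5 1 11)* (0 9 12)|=14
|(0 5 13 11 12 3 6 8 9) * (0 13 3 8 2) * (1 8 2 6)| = |(0 5 3 1 8 9 13 11 12 2)| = 10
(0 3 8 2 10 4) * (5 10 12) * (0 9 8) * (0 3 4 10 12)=(0 4 9 8 2)(5 12)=[4, 1, 0, 3, 9, 12, 6, 7, 2, 8, 10, 11, 5]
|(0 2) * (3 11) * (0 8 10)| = 4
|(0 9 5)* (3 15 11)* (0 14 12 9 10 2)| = |(0 10 2)(3 15 11)(5 14 12 9)| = 12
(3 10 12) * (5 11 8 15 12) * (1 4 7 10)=(1 4 7 10 5 11 8 15 12 3)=[0, 4, 2, 1, 7, 11, 6, 10, 15, 9, 5, 8, 3, 13, 14, 12]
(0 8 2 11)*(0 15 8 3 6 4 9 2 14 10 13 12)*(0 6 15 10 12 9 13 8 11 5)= [3, 1, 5, 15, 13, 0, 4, 7, 14, 2, 8, 10, 6, 9, 12, 11]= (0 3 15 11 10 8 14 12 6 4 13 9 2 5)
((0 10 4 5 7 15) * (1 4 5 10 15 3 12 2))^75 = ((0 15)(1 4 10 5 7 3 12 2))^75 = (0 15)(1 5 12 4 7 2 10 3)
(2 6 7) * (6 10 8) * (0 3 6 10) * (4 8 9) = (0 3 6 7 2)(4 8 10 9) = [3, 1, 0, 6, 8, 5, 7, 2, 10, 4, 9]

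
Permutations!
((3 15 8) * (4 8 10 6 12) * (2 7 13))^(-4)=(2 13 7)(3 6 8 10 4 15 12)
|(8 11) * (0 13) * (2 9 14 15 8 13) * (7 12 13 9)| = |(0 2 7 12 13)(8 11 9 14 15)| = 5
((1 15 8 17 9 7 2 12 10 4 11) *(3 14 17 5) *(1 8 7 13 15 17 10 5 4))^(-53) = (1 12 9 3 15 10 2 17 5 13 14 7)(4 11 8)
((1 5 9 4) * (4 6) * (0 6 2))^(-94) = ((0 6 4 1 5 9 2))^(-94) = (0 5 6 9 4 2 1)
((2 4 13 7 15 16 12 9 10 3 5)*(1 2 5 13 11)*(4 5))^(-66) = (1 11 4 5 2)(3 9 16 7)(10 12 15 13)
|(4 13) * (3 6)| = 2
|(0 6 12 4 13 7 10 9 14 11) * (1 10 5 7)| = 10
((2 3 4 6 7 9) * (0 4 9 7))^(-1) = ((0 4 6)(2 3 9))^(-1) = (0 6 4)(2 9 3)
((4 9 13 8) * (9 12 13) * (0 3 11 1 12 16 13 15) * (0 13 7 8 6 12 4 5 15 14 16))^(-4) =((0 3 11 1 4)(5 15 13 6 12 14 16 7 8))^(-4) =(0 3 11 1 4)(5 14 15 16 13 7 6 8 12)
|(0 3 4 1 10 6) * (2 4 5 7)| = 9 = |(0 3 5 7 2 4 1 10 6)|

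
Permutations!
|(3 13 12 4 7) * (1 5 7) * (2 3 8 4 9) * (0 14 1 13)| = |(0 14 1 5 7 8 4 13 12 9 2 3)| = 12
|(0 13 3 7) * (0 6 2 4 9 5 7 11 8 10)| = 6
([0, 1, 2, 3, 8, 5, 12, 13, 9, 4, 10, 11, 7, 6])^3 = (6 13 7 12)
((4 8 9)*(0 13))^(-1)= (0 13)(4 9 8)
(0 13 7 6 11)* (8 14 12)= (0 13 7 6 11)(8 14 12)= [13, 1, 2, 3, 4, 5, 11, 6, 14, 9, 10, 0, 8, 7, 12]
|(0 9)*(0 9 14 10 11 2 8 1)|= 7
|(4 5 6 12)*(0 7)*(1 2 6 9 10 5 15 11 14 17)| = 18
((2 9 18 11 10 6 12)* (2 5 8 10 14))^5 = (18)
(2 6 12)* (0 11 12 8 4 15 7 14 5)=(0 11 12 2 6 8 4 15 7 14 5)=[11, 1, 6, 3, 15, 0, 8, 14, 4, 9, 10, 12, 2, 13, 5, 7]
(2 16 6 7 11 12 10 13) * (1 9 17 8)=[0, 9, 16, 3, 4, 5, 7, 11, 1, 17, 13, 12, 10, 2, 14, 15, 6, 8]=(1 9 17 8)(2 16 6 7 11 12 10 13)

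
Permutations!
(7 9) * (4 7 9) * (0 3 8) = (9)(0 3 8)(4 7) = [3, 1, 2, 8, 7, 5, 6, 4, 0, 9]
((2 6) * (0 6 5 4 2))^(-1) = ((0 6)(2 5 4))^(-1) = (0 6)(2 4 5)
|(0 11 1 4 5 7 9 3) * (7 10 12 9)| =9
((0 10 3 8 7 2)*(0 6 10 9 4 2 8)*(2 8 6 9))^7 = ((0 2 9 4 8 7 6 10 3))^7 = (0 10 7 4 2 3 6 8 9)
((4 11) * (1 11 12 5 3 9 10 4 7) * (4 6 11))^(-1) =((1 4 12 5 3 9 10 6 11 7))^(-1) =(1 7 11 6 10 9 3 5 12 4)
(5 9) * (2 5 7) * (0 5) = (0 5 9 7 2) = [5, 1, 0, 3, 4, 9, 6, 2, 8, 7]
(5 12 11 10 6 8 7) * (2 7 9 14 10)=(2 7 5 12 11)(6 8 9 14 10)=[0, 1, 7, 3, 4, 12, 8, 5, 9, 14, 6, 2, 11, 13, 10]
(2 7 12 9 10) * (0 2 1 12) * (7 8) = [2, 12, 8, 3, 4, 5, 6, 0, 7, 10, 1, 11, 9] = (0 2 8 7)(1 12 9 10)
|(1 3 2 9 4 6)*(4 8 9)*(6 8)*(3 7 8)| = 15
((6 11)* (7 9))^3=((6 11)(7 9))^3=(6 11)(7 9)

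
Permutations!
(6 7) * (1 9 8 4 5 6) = [0, 9, 2, 3, 5, 6, 7, 1, 4, 8] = (1 9 8 4 5 6 7)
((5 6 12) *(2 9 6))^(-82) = (2 12 9 5 6)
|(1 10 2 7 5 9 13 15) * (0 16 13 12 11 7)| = |(0 16 13 15 1 10 2)(5 9 12 11 7)| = 35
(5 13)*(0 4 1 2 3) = (0 4 1 2 3)(5 13) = [4, 2, 3, 0, 1, 13, 6, 7, 8, 9, 10, 11, 12, 5]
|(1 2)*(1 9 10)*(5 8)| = 4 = |(1 2 9 10)(5 8)|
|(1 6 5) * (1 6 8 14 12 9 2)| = |(1 8 14 12 9 2)(5 6)| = 6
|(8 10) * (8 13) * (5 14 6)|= |(5 14 6)(8 10 13)|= 3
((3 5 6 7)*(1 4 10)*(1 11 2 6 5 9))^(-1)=((1 4 10 11 2 6 7 3 9))^(-1)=(1 9 3 7 6 2 11 10 4)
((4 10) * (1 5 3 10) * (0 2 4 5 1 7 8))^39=((0 2 4 7 8)(3 10 5))^39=(10)(0 8 7 4 2)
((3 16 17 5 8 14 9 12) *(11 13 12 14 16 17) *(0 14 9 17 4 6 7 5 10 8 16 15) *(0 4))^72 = ((0 14 17 10 8 15 4 6 7 5 16 11 13 12 3))^72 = (0 13 5 4 10)(3 11 7 15 17)(6 8 14 12 16)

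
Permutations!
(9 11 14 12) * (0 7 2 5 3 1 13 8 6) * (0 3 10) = (0 7 2 5 10)(1 13 8 6 3)(9 11 14 12) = [7, 13, 5, 1, 4, 10, 3, 2, 6, 11, 0, 14, 9, 8, 12]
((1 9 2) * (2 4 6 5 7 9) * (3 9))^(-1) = ((1 2)(3 9 4 6 5 7))^(-1) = (1 2)(3 7 5 6 4 9)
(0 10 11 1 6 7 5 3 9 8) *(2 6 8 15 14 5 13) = (0 10 11 1 8)(2 6 7 13)(3 9 15 14 5) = [10, 8, 6, 9, 4, 3, 7, 13, 0, 15, 11, 1, 12, 2, 5, 14]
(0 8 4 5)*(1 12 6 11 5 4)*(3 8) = (0 3 8 1 12 6 11 5) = [3, 12, 2, 8, 4, 0, 11, 7, 1, 9, 10, 5, 6]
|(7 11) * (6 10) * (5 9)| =2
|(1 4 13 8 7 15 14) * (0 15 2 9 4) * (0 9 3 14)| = 18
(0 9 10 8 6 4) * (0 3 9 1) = (0 1)(3 9 10 8 6 4) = [1, 0, 2, 9, 3, 5, 4, 7, 6, 10, 8]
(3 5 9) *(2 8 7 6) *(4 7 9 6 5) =(2 8 9 3 4 7 5 6) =[0, 1, 8, 4, 7, 6, 2, 5, 9, 3]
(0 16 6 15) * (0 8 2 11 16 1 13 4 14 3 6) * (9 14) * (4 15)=(0 1 13 15 8 2 11 16)(3 6 4 9 14)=[1, 13, 11, 6, 9, 5, 4, 7, 2, 14, 10, 16, 12, 15, 3, 8, 0]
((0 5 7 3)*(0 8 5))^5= (3 8 5 7)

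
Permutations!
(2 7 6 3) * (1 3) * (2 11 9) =[0, 3, 7, 11, 4, 5, 1, 6, 8, 2, 10, 9] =(1 3 11 9 2 7 6)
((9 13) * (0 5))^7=(0 5)(9 13)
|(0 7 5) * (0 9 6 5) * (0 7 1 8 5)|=|(0 1 8 5 9 6)|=6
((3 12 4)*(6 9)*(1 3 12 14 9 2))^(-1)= ((1 3 14 9 6 2)(4 12))^(-1)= (1 2 6 9 14 3)(4 12)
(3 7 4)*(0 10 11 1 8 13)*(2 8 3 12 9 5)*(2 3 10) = [2, 10, 8, 7, 12, 3, 6, 4, 13, 5, 11, 1, 9, 0] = (0 2 8 13)(1 10 11)(3 7 4 12 9 5)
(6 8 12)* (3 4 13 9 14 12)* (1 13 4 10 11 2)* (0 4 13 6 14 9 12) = (0 4 13 12 14)(1 6 8 3 10 11 2) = [4, 6, 1, 10, 13, 5, 8, 7, 3, 9, 11, 2, 14, 12, 0]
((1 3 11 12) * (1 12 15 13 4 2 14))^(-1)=((1 3 11 15 13 4 2 14))^(-1)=(1 14 2 4 13 15 11 3)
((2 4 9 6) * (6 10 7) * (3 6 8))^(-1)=(2 6 3 8 7 10 9 4)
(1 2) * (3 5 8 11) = (1 2)(3 5 8 11) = [0, 2, 1, 5, 4, 8, 6, 7, 11, 9, 10, 3]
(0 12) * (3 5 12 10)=(0 10 3 5 12)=[10, 1, 2, 5, 4, 12, 6, 7, 8, 9, 3, 11, 0]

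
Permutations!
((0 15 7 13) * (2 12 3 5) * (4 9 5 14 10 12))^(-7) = ((0 15 7 13)(2 4 9 5)(3 14 10 12))^(-7) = (0 15 7 13)(2 4 9 5)(3 14 10 12)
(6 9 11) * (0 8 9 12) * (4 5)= (0 8 9 11 6 12)(4 5)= [8, 1, 2, 3, 5, 4, 12, 7, 9, 11, 10, 6, 0]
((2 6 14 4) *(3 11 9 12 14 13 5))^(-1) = ((2 6 13 5 3 11 9 12 14 4))^(-1) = (2 4 14 12 9 11 3 5 13 6)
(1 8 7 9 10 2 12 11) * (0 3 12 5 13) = (0 3 12 11 1 8 7 9 10 2 5 13) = [3, 8, 5, 12, 4, 13, 6, 9, 7, 10, 2, 1, 11, 0]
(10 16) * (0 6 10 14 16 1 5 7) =[6, 5, 2, 3, 4, 7, 10, 0, 8, 9, 1, 11, 12, 13, 16, 15, 14] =(0 6 10 1 5 7)(14 16)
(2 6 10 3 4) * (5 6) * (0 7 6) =(0 7 6 10 3 4 2 5) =[7, 1, 5, 4, 2, 0, 10, 6, 8, 9, 3]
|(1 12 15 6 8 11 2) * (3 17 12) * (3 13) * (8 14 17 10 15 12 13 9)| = |(1 9 8 11 2)(3 10 15 6 14 17 13)| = 35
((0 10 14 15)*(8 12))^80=((0 10 14 15)(8 12))^80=(15)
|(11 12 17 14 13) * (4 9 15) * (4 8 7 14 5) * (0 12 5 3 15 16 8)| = 45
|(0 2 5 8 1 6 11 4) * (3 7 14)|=|(0 2 5 8 1 6 11 4)(3 7 14)|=24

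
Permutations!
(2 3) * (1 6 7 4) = (1 6 7 4)(2 3) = [0, 6, 3, 2, 1, 5, 7, 4]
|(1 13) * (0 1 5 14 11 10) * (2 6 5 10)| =20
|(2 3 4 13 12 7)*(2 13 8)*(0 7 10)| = |(0 7 13 12 10)(2 3 4 8)| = 20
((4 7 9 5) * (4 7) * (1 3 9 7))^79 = ((1 3 9 5))^79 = (1 5 9 3)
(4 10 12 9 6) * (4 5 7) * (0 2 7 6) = (0 2 7 4 10 12 9)(5 6) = [2, 1, 7, 3, 10, 6, 5, 4, 8, 0, 12, 11, 9]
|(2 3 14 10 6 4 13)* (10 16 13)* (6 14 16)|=4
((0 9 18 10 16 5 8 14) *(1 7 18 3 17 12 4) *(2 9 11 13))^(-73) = ((0 11 13 2 9 3 17 12 4 1 7 18 10 16 5 8 14))^(-73) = (0 10 12 13 5 1 9 14 18 17 11 16 4 2 8 7 3)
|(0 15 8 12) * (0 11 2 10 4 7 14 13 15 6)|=10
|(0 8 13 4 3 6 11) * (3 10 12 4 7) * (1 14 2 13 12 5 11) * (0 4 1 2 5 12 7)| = 7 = |(0 8 7 3 6 2 13)(1 14 5 11 4 10 12)|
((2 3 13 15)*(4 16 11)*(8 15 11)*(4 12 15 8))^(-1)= ((2 3 13 11 12 15)(4 16))^(-1)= (2 15 12 11 13 3)(4 16)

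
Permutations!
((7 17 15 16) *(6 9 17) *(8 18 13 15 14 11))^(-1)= ((6 9 17 14 11 8 18 13 15 16 7))^(-1)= (6 7 16 15 13 18 8 11 14 17 9)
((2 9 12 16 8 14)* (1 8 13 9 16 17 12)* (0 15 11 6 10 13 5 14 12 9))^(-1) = (0 13 10 6 11 15)(1 9 17 12 8)(2 14 5 16)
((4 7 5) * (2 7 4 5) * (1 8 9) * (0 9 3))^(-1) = ((0 9 1 8 3)(2 7))^(-1) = (0 3 8 1 9)(2 7)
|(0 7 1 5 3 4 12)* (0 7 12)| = |(0 12 7 1 5 3 4)| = 7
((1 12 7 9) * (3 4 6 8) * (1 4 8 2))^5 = (1 6 9 12 2 4 7)(3 8) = ((1 12 7 9 4 6 2)(3 8))^5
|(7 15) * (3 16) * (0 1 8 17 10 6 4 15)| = |(0 1 8 17 10 6 4 15 7)(3 16)| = 18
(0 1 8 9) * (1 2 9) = (0 2 9)(1 8) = [2, 8, 9, 3, 4, 5, 6, 7, 1, 0]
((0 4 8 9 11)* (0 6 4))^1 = ((4 8 9 11 6))^1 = (4 8 9 11 6)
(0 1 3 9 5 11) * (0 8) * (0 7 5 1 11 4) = (0 11 8 7 5 4)(1 3 9) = [11, 3, 2, 9, 0, 4, 6, 5, 7, 1, 10, 8]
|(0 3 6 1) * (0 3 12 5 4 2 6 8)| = |(0 12 5 4 2 6 1 3 8)| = 9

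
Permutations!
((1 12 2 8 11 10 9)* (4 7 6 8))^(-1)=((1 12 2 4 7 6 8 11 10 9))^(-1)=(1 9 10 11 8 6 7 4 2 12)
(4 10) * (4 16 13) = (4 10 16 13) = [0, 1, 2, 3, 10, 5, 6, 7, 8, 9, 16, 11, 12, 4, 14, 15, 13]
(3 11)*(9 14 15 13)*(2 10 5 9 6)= [0, 1, 10, 11, 4, 9, 2, 7, 8, 14, 5, 3, 12, 6, 15, 13]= (2 10 5 9 14 15 13 6)(3 11)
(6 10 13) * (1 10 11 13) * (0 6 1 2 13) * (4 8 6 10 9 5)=(0 10 2 13 1 9 5 4 8 6 11)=[10, 9, 13, 3, 8, 4, 11, 7, 6, 5, 2, 0, 12, 1]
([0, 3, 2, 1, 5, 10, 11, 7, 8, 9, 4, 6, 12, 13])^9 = [0, 3, 2, 1, 4, 5, 11, 7, 8, 9, 10, 6, 12, 13]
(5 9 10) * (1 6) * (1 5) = (1 6 5 9 10) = [0, 6, 2, 3, 4, 9, 5, 7, 8, 10, 1]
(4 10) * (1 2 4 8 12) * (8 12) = (1 2 4 10 12) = [0, 2, 4, 3, 10, 5, 6, 7, 8, 9, 12, 11, 1]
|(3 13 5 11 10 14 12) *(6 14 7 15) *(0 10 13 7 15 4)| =|(0 10 15 6 14 12 3 7 4)(5 11 13)| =9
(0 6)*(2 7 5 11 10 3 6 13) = (0 13 2 7 5 11 10 3 6) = [13, 1, 7, 6, 4, 11, 0, 5, 8, 9, 3, 10, 12, 2]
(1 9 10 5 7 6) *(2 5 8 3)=(1 9 10 8 3 2 5 7 6)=[0, 9, 5, 2, 4, 7, 1, 6, 3, 10, 8]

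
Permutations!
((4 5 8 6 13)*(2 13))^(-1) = (2 6 8 5 4 13)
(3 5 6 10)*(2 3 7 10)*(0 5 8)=(0 5 6 2 3 8)(7 10)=[5, 1, 3, 8, 4, 6, 2, 10, 0, 9, 7]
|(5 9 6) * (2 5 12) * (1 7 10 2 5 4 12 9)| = 14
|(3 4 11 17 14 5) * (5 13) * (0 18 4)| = |(0 18 4 11 17 14 13 5 3)| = 9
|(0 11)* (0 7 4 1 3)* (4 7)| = 5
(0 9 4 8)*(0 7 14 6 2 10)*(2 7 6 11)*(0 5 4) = (0 9)(2 10 5 4 8 6 7 14 11) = [9, 1, 10, 3, 8, 4, 7, 14, 6, 0, 5, 2, 12, 13, 11]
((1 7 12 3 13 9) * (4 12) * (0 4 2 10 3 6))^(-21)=(13)(0 6 12 4)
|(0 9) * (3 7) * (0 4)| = |(0 9 4)(3 7)| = 6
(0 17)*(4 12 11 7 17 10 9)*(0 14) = (0 10 9 4 12 11 7 17 14) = [10, 1, 2, 3, 12, 5, 6, 17, 8, 4, 9, 7, 11, 13, 0, 15, 16, 14]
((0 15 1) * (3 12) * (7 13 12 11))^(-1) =(0 1 15)(3 12 13 7 11)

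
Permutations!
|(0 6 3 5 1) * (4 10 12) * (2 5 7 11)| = |(0 6 3 7 11 2 5 1)(4 10 12)| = 24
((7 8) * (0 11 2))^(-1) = (0 2 11)(7 8)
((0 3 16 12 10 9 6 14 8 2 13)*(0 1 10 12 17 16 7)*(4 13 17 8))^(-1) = ((0 3 7)(1 10 9 6 14 4 13)(2 17 16 8))^(-1) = (0 7 3)(1 13 4 14 6 9 10)(2 8 16 17)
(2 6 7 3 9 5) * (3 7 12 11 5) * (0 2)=(0 2 6 12 11 5)(3 9)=[2, 1, 6, 9, 4, 0, 12, 7, 8, 3, 10, 5, 11]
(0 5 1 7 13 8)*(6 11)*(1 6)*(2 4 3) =(0 5 6 11 1 7 13 8)(2 4 3) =[5, 7, 4, 2, 3, 6, 11, 13, 0, 9, 10, 1, 12, 8]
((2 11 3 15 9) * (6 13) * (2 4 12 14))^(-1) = ((2 11 3 15 9 4 12 14)(6 13))^(-1) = (2 14 12 4 9 15 3 11)(6 13)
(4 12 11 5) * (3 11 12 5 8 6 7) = (12)(3 11 8 6 7)(4 5) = [0, 1, 2, 11, 5, 4, 7, 3, 6, 9, 10, 8, 12]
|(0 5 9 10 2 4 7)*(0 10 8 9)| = 4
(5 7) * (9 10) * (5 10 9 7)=(7 10)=[0, 1, 2, 3, 4, 5, 6, 10, 8, 9, 7]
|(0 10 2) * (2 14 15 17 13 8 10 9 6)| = 12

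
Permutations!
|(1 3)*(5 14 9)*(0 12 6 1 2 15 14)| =10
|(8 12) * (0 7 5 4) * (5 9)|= 10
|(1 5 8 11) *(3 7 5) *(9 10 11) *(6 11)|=9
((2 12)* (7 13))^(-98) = ((2 12)(7 13))^(-98) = (13)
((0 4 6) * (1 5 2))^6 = (6)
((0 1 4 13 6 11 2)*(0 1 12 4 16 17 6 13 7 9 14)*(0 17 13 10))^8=((0 12 4 7 9 14 17 6 11 2 1 16 13 10))^8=(0 11 4 1 9 13 17)(2 7 16 14 10 6 12)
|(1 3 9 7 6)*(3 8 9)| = 5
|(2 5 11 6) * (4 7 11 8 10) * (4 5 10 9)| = |(2 10 5 8 9 4 7 11 6)| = 9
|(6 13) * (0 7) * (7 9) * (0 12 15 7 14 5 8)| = 30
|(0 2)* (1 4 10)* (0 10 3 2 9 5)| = 15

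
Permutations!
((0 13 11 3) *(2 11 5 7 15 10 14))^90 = (15)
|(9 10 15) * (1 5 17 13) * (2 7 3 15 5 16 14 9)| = 8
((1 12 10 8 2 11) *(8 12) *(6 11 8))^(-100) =(12)(1 11 6)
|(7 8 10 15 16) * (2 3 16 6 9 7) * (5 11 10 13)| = 9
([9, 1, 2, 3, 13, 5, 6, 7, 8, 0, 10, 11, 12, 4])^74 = (13)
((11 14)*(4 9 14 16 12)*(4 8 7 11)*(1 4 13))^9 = (1 13 14 9 4)(7 8 12 16 11)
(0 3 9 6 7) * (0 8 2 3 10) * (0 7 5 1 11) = [10, 11, 3, 9, 4, 1, 5, 8, 2, 6, 7, 0] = (0 10 7 8 2 3 9 6 5 1 11)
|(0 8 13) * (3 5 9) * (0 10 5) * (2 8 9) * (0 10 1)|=|(0 9 3 10 5 2 8 13 1)|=9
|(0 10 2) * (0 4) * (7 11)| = |(0 10 2 4)(7 11)| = 4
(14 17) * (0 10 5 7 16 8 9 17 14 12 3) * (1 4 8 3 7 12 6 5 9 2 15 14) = (0 10 9 17 6 5 12 7 16 3)(1 4 8 2 15 14) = [10, 4, 15, 0, 8, 12, 5, 16, 2, 17, 9, 11, 7, 13, 1, 14, 3, 6]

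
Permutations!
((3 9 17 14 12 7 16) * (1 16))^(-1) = ((1 16 3 9 17 14 12 7))^(-1) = (1 7 12 14 17 9 3 16)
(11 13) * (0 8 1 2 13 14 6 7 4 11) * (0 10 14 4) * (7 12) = (0 8 1 2 13 10 14 6 12 7)(4 11) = [8, 2, 13, 3, 11, 5, 12, 0, 1, 9, 14, 4, 7, 10, 6]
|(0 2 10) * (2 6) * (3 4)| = 4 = |(0 6 2 10)(3 4)|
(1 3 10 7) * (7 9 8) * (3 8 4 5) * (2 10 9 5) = (1 8 7)(2 10 5 3 9 4) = [0, 8, 10, 9, 2, 3, 6, 1, 7, 4, 5]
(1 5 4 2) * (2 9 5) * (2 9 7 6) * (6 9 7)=(1 7 9 5 4 6 2)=[0, 7, 1, 3, 6, 4, 2, 9, 8, 5]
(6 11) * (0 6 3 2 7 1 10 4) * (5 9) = (0 6 11 3 2 7 1 10 4)(5 9) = [6, 10, 7, 2, 0, 9, 11, 1, 8, 5, 4, 3]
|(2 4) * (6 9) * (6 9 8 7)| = 6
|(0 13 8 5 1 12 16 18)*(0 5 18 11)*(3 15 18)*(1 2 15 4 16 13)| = |(0 1 12 13 8 3 4 16 11)(2 15 18 5)| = 36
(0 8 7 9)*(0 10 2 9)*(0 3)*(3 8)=(0 3)(2 9 10)(7 8)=[3, 1, 9, 0, 4, 5, 6, 8, 7, 10, 2]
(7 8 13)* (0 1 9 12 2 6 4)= (0 1 9 12 2 6 4)(7 8 13)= [1, 9, 6, 3, 0, 5, 4, 8, 13, 12, 10, 11, 2, 7]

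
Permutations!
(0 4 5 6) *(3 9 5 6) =(0 4 6)(3 9 5) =[4, 1, 2, 9, 6, 3, 0, 7, 8, 5]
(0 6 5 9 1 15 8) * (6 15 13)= (0 15 8)(1 13 6 5 9)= [15, 13, 2, 3, 4, 9, 5, 7, 0, 1, 10, 11, 12, 6, 14, 8]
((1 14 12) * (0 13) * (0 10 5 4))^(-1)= ((0 13 10 5 4)(1 14 12))^(-1)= (0 4 5 10 13)(1 12 14)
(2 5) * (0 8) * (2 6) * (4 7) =(0 8)(2 5 6)(4 7) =[8, 1, 5, 3, 7, 6, 2, 4, 0]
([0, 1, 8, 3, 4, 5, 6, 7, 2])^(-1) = [0, 1, 8, 3, 4, 5, 6, 7, 2]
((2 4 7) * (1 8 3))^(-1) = ((1 8 3)(2 4 7))^(-1) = (1 3 8)(2 7 4)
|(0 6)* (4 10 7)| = |(0 6)(4 10 7)| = 6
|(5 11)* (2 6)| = 2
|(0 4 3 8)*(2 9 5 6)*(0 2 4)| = 7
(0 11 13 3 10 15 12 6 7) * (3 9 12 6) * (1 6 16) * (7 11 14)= (0 14 7)(1 6 11 13 9 12 3 10 15 16)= [14, 6, 2, 10, 4, 5, 11, 0, 8, 12, 15, 13, 3, 9, 7, 16, 1]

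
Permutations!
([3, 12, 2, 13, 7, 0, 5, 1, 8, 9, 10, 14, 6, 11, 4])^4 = [14, 0, 2, 4, 6, 11, 13, 5, 8, 9, 10, 1, 3, 7, 12]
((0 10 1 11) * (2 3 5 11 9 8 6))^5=(0 6)(1 3)(2 10)(5 9)(8 11)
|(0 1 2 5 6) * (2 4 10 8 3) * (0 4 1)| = 7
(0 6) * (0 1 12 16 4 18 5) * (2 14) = (0 6 1 12 16 4 18 5)(2 14) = [6, 12, 14, 3, 18, 0, 1, 7, 8, 9, 10, 11, 16, 13, 2, 15, 4, 17, 5]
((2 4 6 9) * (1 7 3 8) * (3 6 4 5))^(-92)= (1 2)(3 6)(5 7)(8 9)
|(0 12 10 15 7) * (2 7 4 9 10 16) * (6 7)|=|(0 12 16 2 6 7)(4 9 10 15)|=12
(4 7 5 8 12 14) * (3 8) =(3 8 12 14 4 7 5) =[0, 1, 2, 8, 7, 3, 6, 5, 12, 9, 10, 11, 14, 13, 4]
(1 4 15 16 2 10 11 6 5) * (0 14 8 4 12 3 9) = [14, 12, 10, 9, 15, 1, 5, 7, 4, 0, 11, 6, 3, 13, 8, 16, 2] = (0 14 8 4 15 16 2 10 11 6 5 1 12 3 9)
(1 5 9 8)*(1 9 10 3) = (1 5 10 3)(8 9) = [0, 5, 2, 1, 4, 10, 6, 7, 9, 8, 3]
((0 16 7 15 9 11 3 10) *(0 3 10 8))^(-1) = ((0 16 7 15 9 11 10 3 8))^(-1) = (0 8 3 10 11 9 15 7 16)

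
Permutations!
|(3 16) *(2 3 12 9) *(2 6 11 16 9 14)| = |(2 3 9 6 11 16 12 14)| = 8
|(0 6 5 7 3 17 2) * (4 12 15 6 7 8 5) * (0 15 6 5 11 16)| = |(0 7 3 17 2 15 5 8 11 16)(4 12 6)| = 30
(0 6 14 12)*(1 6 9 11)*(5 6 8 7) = (0 9 11 1 8 7 5 6 14 12) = [9, 8, 2, 3, 4, 6, 14, 5, 7, 11, 10, 1, 0, 13, 12]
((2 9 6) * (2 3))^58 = ((2 9 6 3))^58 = (2 6)(3 9)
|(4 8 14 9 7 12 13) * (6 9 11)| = |(4 8 14 11 6 9 7 12 13)| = 9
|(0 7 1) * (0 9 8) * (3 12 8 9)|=6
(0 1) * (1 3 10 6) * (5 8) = [3, 0, 2, 10, 4, 8, 1, 7, 5, 9, 6] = (0 3 10 6 1)(5 8)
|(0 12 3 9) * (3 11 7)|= |(0 12 11 7 3 9)|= 6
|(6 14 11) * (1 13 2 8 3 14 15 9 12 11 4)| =35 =|(1 13 2 8 3 14 4)(6 15 9 12 11)|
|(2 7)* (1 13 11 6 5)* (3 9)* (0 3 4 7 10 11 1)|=10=|(0 3 9 4 7 2 10 11 6 5)(1 13)|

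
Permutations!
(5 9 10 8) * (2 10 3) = (2 10 8 5 9 3) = [0, 1, 10, 2, 4, 9, 6, 7, 5, 3, 8]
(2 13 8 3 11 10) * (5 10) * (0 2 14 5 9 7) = [2, 1, 13, 11, 4, 10, 6, 0, 3, 7, 14, 9, 12, 8, 5] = (0 2 13 8 3 11 9 7)(5 10 14)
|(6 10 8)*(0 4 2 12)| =12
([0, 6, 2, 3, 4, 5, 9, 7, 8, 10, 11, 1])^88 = (1 10 6 11 9)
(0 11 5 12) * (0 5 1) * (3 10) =(0 11 1)(3 10)(5 12) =[11, 0, 2, 10, 4, 12, 6, 7, 8, 9, 3, 1, 5]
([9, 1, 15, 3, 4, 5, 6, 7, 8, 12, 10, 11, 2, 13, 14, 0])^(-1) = (0 15 2 12 9)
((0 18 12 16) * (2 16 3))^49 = (0 18 12 3 2 16)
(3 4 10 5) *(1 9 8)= (1 9 8)(3 4 10 5)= [0, 9, 2, 4, 10, 3, 6, 7, 1, 8, 5]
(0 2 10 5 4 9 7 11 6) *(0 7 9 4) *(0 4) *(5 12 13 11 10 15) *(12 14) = (0 2 15 5 4)(6 7 10 14 12 13 11) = [2, 1, 15, 3, 0, 4, 7, 10, 8, 9, 14, 6, 13, 11, 12, 5]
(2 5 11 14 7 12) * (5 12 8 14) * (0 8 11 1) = (0 8 14 7 11 5 1)(2 12) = [8, 0, 12, 3, 4, 1, 6, 11, 14, 9, 10, 5, 2, 13, 7]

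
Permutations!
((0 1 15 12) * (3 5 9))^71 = (0 12 15 1)(3 9 5)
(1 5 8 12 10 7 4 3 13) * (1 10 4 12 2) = (1 5 8 2)(3 13 10 7 12 4) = [0, 5, 1, 13, 3, 8, 6, 12, 2, 9, 7, 11, 4, 10]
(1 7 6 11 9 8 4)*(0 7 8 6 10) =(0 7 10)(1 8 4)(6 11 9) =[7, 8, 2, 3, 1, 5, 11, 10, 4, 6, 0, 9]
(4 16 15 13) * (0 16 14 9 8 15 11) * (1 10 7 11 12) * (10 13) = (0 16 12 1 13 4 14 9 8 15 10 7 11) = [16, 13, 2, 3, 14, 5, 6, 11, 15, 8, 7, 0, 1, 4, 9, 10, 12]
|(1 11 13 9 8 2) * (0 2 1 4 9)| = |(0 2 4 9 8 1 11 13)| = 8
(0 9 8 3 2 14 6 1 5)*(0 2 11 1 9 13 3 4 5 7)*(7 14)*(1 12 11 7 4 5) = (0 13 3 7)(1 14 6 9 8 5 2 4)(11 12) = [13, 14, 4, 7, 1, 2, 9, 0, 5, 8, 10, 12, 11, 3, 6]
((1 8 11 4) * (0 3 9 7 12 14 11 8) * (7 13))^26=((0 3 9 13 7 12 14 11 4 1))^26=(0 14 9 4 7)(1 12 3 11 13)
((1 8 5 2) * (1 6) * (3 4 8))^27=(1 6 2 5 8 4 3)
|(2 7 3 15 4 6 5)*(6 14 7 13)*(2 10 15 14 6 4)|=21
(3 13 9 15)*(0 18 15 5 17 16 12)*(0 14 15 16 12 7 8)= (0 18 16 7 8)(3 13 9 5 17 12 14 15)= [18, 1, 2, 13, 4, 17, 6, 8, 0, 5, 10, 11, 14, 9, 15, 3, 7, 12, 16]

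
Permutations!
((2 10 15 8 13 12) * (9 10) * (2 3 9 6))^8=(3 9 10 15 8 13 12)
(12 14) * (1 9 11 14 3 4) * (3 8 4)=(1 9 11 14 12 8 4)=[0, 9, 2, 3, 1, 5, 6, 7, 4, 11, 10, 14, 8, 13, 12]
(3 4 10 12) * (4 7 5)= (3 7 5 4 10 12)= [0, 1, 2, 7, 10, 4, 6, 5, 8, 9, 12, 11, 3]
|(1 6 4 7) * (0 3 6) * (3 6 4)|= |(0 6 3 4 7 1)|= 6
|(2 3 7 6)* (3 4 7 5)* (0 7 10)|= 6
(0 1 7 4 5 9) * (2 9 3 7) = (0 1 2 9)(3 7 4 5) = [1, 2, 9, 7, 5, 3, 6, 4, 8, 0]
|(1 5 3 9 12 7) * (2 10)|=6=|(1 5 3 9 12 7)(2 10)|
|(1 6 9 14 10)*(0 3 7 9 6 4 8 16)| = |(0 3 7 9 14 10 1 4 8 16)| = 10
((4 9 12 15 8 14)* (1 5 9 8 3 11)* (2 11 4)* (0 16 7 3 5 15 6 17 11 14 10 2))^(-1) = (0 14 2 10 8 4 3 7 16)(1 11 17 6 12 9 5 15) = ((0 16 7 3 4 8 10 2 14)(1 15 5 9 12 6 17 11))^(-1)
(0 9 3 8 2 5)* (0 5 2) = (0 9 3 8) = [9, 1, 2, 8, 4, 5, 6, 7, 0, 3]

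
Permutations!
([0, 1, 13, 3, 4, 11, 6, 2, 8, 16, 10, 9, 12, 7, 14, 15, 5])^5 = (2 7 13)(5 11 9 16)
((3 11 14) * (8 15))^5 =(3 14 11)(8 15) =((3 11 14)(8 15))^5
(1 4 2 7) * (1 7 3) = (7)(1 4 2 3) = [0, 4, 3, 1, 2, 5, 6, 7]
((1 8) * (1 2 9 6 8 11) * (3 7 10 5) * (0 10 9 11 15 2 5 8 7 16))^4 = ((0 10 8 5 3 16)(1 15 2 11)(6 7 9))^4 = (0 3 8)(5 10 16)(6 7 9)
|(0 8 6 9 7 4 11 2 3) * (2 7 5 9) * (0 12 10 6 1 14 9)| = |(0 8 1 14 9 5)(2 3 12 10 6)(4 11 7)| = 30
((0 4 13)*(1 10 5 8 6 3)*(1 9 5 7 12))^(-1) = ((0 4 13)(1 10 7 12)(3 9 5 8 6))^(-1) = (0 13 4)(1 12 7 10)(3 6 8 5 9)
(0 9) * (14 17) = (0 9)(14 17) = [9, 1, 2, 3, 4, 5, 6, 7, 8, 0, 10, 11, 12, 13, 17, 15, 16, 14]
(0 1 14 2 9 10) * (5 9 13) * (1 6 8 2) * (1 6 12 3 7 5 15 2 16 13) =(0 12 3 7 5 9 10)(1 14 6 8 16 13 15 2) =[12, 14, 1, 7, 4, 9, 8, 5, 16, 10, 0, 11, 3, 15, 6, 2, 13]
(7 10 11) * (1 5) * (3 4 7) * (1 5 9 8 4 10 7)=[0, 9, 2, 10, 1, 5, 6, 7, 4, 8, 11, 3]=(1 9 8 4)(3 10 11)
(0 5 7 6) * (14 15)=(0 5 7 6)(14 15)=[5, 1, 2, 3, 4, 7, 0, 6, 8, 9, 10, 11, 12, 13, 15, 14]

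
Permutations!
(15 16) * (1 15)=(1 15 16)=[0, 15, 2, 3, 4, 5, 6, 7, 8, 9, 10, 11, 12, 13, 14, 16, 1]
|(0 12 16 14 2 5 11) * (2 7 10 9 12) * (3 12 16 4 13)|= |(0 2 5 11)(3 12 4 13)(7 10 9 16 14)|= 20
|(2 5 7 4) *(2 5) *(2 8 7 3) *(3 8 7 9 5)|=|(2 7 4 3)(5 8 9)|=12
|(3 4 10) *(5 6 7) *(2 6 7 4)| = 10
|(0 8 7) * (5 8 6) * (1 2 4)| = 15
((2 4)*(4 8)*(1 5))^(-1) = (1 5)(2 4 8)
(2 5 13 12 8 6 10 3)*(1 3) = (1 3 2 5 13 12 8 6 10) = [0, 3, 5, 2, 4, 13, 10, 7, 6, 9, 1, 11, 8, 12]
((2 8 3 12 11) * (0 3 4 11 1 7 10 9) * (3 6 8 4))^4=(0 12 9 3 10 8 7 6 1)(2 4 11)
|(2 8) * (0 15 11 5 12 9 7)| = 14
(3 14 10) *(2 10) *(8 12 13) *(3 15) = (2 10 15 3 14)(8 12 13) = [0, 1, 10, 14, 4, 5, 6, 7, 12, 9, 15, 11, 13, 8, 2, 3]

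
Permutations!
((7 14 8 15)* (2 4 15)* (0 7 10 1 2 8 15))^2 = ((0 7 14 15 10 1 2 4))^2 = (0 14 10 2)(1 4 7 15)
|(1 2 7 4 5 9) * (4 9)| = 4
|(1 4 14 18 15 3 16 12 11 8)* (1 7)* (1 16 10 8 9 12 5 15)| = |(1 4 14 18)(3 10 8 7 16 5 15)(9 12 11)| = 84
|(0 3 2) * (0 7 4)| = 5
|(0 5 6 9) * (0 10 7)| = |(0 5 6 9 10 7)| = 6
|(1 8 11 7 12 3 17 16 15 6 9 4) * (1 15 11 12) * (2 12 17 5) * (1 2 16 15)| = |(1 8 17 15 6 9 4)(2 12 3 5 16 11 7)| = 7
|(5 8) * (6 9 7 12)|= |(5 8)(6 9 7 12)|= 4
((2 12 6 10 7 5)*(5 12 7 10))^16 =(2 7 12 6 5)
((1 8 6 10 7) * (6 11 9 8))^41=((1 6 10 7)(8 11 9))^41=(1 6 10 7)(8 9 11)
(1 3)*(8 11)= (1 3)(8 11)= [0, 3, 2, 1, 4, 5, 6, 7, 11, 9, 10, 8]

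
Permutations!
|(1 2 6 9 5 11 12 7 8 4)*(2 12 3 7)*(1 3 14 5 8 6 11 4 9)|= |(1 12 2 11 14 5 4 3 7 6)(8 9)|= 10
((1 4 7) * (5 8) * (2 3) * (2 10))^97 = ((1 4 7)(2 3 10)(5 8))^97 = (1 4 7)(2 3 10)(5 8)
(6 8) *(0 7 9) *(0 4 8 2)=[7, 1, 0, 3, 8, 5, 2, 9, 6, 4]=(0 7 9 4 8 6 2)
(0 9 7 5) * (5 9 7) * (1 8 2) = (0 7 9 5)(1 8 2) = [7, 8, 1, 3, 4, 0, 6, 9, 2, 5]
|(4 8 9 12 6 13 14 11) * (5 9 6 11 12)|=14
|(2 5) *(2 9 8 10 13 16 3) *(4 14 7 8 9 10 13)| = |(2 5 10 4 14 7 8 13 16 3)| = 10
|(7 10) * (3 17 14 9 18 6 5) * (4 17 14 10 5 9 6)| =|(3 14 6 9 18 4 17 10 7 5)| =10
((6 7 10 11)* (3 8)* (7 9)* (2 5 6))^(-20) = (2 5 6 9 7 10 11)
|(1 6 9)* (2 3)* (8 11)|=6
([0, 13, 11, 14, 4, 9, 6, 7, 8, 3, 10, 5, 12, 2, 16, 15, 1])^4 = (1 5 16 11 14 2 3 13 9)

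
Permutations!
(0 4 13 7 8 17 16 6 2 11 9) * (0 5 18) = (0 4 13 7 8 17 16 6 2 11 9 5 18) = [4, 1, 11, 3, 13, 18, 2, 8, 17, 5, 10, 9, 12, 7, 14, 15, 6, 16, 0]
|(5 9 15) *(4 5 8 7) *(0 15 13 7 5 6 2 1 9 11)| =|(0 15 8 5 11)(1 9 13 7 4 6 2)| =35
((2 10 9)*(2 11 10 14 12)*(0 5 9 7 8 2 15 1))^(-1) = ((0 5 9 11 10 7 8 2 14 12 15 1))^(-1) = (0 1 15 12 14 2 8 7 10 11 9 5)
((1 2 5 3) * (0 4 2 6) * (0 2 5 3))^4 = (6)(0 4 5)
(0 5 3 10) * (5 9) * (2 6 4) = (0 9 5 3 10)(2 6 4) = [9, 1, 6, 10, 2, 3, 4, 7, 8, 5, 0]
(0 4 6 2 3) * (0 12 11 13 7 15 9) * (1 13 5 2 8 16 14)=(0 4 6 8 16 14 1 13 7 15 9)(2 3 12 11 5)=[4, 13, 3, 12, 6, 2, 8, 15, 16, 0, 10, 5, 11, 7, 1, 9, 14]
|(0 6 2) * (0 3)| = |(0 6 2 3)| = 4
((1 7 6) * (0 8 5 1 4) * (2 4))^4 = ((0 8 5 1 7 6 2 4))^4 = (0 7)(1 4)(2 5)(6 8)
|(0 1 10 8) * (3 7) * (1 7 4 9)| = 8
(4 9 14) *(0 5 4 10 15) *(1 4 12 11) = (0 5 12 11 1 4 9 14 10 15) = [5, 4, 2, 3, 9, 12, 6, 7, 8, 14, 15, 1, 11, 13, 10, 0]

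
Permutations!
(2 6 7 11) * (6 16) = (2 16 6 7 11) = [0, 1, 16, 3, 4, 5, 7, 11, 8, 9, 10, 2, 12, 13, 14, 15, 6]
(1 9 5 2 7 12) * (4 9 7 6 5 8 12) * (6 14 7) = (1 6 5 2 14 7 4 9 8 12) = [0, 6, 14, 3, 9, 2, 5, 4, 12, 8, 10, 11, 1, 13, 7]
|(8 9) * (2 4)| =2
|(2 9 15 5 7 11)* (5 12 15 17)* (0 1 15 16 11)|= 11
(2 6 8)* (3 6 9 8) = (2 9 8)(3 6) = [0, 1, 9, 6, 4, 5, 3, 7, 2, 8]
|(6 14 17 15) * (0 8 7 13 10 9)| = |(0 8 7 13 10 9)(6 14 17 15)| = 12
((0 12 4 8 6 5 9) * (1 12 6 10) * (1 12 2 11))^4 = ((0 6 5 9)(1 2 11)(4 8 10 12))^4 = (12)(1 2 11)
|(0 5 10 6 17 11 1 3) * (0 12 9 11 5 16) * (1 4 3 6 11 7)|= |(0 16)(1 6 17 5 10 11 4 3 12 9 7)|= 22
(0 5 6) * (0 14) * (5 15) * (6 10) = (0 15 5 10 6 14) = [15, 1, 2, 3, 4, 10, 14, 7, 8, 9, 6, 11, 12, 13, 0, 5]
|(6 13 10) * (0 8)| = 6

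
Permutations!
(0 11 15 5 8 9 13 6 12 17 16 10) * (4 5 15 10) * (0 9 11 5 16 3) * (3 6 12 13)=[5, 1, 2, 0, 16, 8, 13, 7, 11, 3, 9, 10, 17, 12, 14, 15, 4, 6]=(0 5 8 11 10 9 3)(4 16)(6 13 12 17)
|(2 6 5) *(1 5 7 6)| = 6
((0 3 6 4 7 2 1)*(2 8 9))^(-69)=((0 3 6 4 7 8 9 2 1))^(-69)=(0 4 9)(1 6 8)(2 3 7)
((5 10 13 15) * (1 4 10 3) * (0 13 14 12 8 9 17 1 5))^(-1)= (0 15 13)(1 17 9 8 12 14 10 4)(3 5)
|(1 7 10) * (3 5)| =6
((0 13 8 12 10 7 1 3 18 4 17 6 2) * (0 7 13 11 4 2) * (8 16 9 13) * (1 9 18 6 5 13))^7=(0 18)(1 5)(2 11)(3 13)(4 7)(6 16)(8 12 10)(9 17)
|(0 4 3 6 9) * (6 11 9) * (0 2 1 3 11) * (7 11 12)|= |(0 4 12 7 11 9 2 1 3)|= 9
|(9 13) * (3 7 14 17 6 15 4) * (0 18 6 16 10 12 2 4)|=36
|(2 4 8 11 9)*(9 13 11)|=4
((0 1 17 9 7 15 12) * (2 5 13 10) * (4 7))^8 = (17) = ((0 1 17 9 4 7 15 12)(2 5 13 10))^8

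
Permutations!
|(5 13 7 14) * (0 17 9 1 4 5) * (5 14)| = 6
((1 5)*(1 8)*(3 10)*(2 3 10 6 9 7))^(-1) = (10)(1 8 5)(2 7 9 6 3)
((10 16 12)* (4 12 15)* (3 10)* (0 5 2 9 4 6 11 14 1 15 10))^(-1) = ((0 5 2 9 4 12 3)(1 15 6 11 14)(10 16))^(-1) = (0 3 12 4 9 2 5)(1 14 11 6 15)(10 16)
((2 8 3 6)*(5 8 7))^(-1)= ((2 7 5 8 3 6))^(-1)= (2 6 3 8 5 7)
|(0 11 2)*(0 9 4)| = |(0 11 2 9 4)| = 5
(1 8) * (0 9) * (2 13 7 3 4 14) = (0 9)(1 8)(2 13 7 3 4 14) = [9, 8, 13, 4, 14, 5, 6, 3, 1, 0, 10, 11, 12, 7, 2]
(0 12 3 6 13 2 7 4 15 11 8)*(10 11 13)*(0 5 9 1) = (0 12 3 6 10 11 8 5 9 1)(2 7 4 15 13) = [12, 0, 7, 6, 15, 9, 10, 4, 5, 1, 11, 8, 3, 2, 14, 13]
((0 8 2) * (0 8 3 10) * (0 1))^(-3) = ((0 3 10 1)(2 8))^(-3) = (0 3 10 1)(2 8)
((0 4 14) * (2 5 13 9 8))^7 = (0 4 14)(2 13 8 5 9)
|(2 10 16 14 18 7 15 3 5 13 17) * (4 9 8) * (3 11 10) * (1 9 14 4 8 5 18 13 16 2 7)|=15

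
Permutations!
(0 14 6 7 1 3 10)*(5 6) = [14, 3, 2, 10, 4, 6, 7, 1, 8, 9, 0, 11, 12, 13, 5] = (0 14 5 6 7 1 3 10)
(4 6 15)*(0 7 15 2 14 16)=(0 7 15 4 6 2 14 16)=[7, 1, 14, 3, 6, 5, 2, 15, 8, 9, 10, 11, 12, 13, 16, 4, 0]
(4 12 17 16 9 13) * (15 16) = (4 12 17 15 16 9 13) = [0, 1, 2, 3, 12, 5, 6, 7, 8, 13, 10, 11, 17, 4, 14, 16, 9, 15]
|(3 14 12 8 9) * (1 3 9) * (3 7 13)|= 7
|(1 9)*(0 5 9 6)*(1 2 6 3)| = 10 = |(0 5 9 2 6)(1 3)|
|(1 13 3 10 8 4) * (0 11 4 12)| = |(0 11 4 1 13 3 10 8 12)| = 9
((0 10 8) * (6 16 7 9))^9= ((0 10 8)(6 16 7 9))^9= (6 16 7 9)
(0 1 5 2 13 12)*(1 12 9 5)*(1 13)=(0 12)(1 13 9 5 2)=[12, 13, 1, 3, 4, 2, 6, 7, 8, 5, 10, 11, 0, 9]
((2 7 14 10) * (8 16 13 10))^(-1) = ((2 7 14 8 16 13 10))^(-1) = (2 10 13 16 8 14 7)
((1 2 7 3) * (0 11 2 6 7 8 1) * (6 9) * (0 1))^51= (0 8 2 11)(1 9 6 7 3)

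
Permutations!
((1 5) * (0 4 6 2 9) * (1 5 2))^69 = (0 1)(2 4)(6 9)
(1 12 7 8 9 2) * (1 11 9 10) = (1 12 7 8 10)(2 11 9) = [0, 12, 11, 3, 4, 5, 6, 8, 10, 2, 1, 9, 7]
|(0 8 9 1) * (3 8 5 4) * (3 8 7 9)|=8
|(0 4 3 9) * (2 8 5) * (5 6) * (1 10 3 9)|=|(0 4 9)(1 10 3)(2 8 6 5)|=12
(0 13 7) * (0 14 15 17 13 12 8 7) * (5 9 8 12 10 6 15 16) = (0 10 6 15 17 13)(5 9 8 7 14 16) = [10, 1, 2, 3, 4, 9, 15, 14, 7, 8, 6, 11, 12, 0, 16, 17, 5, 13]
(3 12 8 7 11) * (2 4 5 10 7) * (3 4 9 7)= (2 9 7 11 4 5 10 3 12 8)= [0, 1, 9, 12, 5, 10, 6, 11, 2, 7, 3, 4, 8]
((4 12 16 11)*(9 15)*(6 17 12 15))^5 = ((4 15 9 6 17 12 16 11))^5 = (4 12 9 11 17 15 16 6)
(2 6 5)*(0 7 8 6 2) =[7, 1, 2, 3, 4, 0, 5, 8, 6] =(0 7 8 6 5)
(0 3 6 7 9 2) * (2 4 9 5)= [3, 1, 0, 6, 9, 2, 7, 5, 8, 4]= (0 3 6 7 5 2)(4 9)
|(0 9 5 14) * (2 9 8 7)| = |(0 8 7 2 9 5 14)| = 7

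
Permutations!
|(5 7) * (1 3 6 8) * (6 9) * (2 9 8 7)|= 15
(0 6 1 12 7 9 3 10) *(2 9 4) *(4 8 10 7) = (0 6 1 12 4 2 9 3 7 8 10) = [6, 12, 9, 7, 2, 5, 1, 8, 10, 3, 0, 11, 4]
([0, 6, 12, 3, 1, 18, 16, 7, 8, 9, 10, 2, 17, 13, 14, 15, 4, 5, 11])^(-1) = (1 4 16 6)(2 11 18 5 17 12)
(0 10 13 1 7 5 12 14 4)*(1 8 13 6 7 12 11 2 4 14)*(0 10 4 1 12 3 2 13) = (14)(0 4 10 6 7 5 11 13 8)(1 3 2) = [4, 3, 1, 2, 10, 11, 7, 5, 0, 9, 6, 13, 12, 8, 14]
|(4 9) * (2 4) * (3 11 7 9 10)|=|(2 4 10 3 11 7 9)|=7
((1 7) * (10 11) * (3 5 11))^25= ((1 7)(3 5 11 10))^25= (1 7)(3 5 11 10)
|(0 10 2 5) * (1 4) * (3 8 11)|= |(0 10 2 5)(1 4)(3 8 11)|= 12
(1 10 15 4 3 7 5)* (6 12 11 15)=(1 10 6 12 11 15 4 3 7 5)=[0, 10, 2, 7, 3, 1, 12, 5, 8, 9, 6, 15, 11, 13, 14, 4]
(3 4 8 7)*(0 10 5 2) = (0 10 5 2)(3 4 8 7) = [10, 1, 0, 4, 8, 2, 6, 3, 7, 9, 5]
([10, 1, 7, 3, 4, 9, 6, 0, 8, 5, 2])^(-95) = (0 10 2 7)(5 9)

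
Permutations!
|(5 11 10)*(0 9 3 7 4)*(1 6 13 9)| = 24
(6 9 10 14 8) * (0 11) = (0 11)(6 9 10 14 8) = [11, 1, 2, 3, 4, 5, 9, 7, 6, 10, 14, 0, 12, 13, 8]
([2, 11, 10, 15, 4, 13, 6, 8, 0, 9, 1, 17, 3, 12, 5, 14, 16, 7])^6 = [7, 2, 8, 3, 4, 5, 6, 11, 17, 9, 0, 10, 12, 13, 14, 15, 16, 1]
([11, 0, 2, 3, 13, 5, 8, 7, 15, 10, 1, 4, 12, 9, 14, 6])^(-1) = [1, 10, 2, 3, 11, 5, 15, 7, 6, 13, 9, 0, 12, 4, 14, 8]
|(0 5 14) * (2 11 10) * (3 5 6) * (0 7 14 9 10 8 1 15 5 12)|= |(0 6 3 12)(1 15 5 9 10 2 11 8)(7 14)|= 8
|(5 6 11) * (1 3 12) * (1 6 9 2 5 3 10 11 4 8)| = |(1 10 11 3 12 6 4 8)(2 5 9)| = 24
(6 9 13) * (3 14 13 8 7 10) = (3 14 13 6 9 8 7 10) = [0, 1, 2, 14, 4, 5, 9, 10, 7, 8, 3, 11, 12, 6, 13]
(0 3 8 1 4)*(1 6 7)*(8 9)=(0 3 9 8 6 7 1 4)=[3, 4, 2, 9, 0, 5, 7, 1, 6, 8]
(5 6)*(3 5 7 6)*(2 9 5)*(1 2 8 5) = (1 2 9)(3 8 5)(6 7) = [0, 2, 9, 8, 4, 3, 7, 6, 5, 1]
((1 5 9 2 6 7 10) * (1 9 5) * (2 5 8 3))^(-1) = ((2 6 7 10 9 5 8 3))^(-1) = (2 3 8 5 9 10 7 6)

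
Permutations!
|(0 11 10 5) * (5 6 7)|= 6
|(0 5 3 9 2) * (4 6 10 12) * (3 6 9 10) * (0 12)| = 20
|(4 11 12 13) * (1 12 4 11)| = |(1 12 13 11 4)| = 5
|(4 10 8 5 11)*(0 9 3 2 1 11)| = 10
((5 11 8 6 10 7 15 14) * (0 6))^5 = (0 14 6 5 10 11 7 8 15)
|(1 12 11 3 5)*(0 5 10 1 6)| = 15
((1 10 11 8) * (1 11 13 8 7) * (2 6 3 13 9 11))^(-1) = ((1 10 9 11 7)(2 6 3 13 8))^(-1) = (1 7 11 9 10)(2 8 13 3 6)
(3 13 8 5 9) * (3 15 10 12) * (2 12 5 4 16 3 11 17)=(2 12 11 17)(3 13 8 4 16)(5 9 15 10)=[0, 1, 12, 13, 16, 9, 6, 7, 4, 15, 5, 17, 11, 8, 14, 10, 3, 2]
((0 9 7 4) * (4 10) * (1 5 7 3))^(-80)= (10)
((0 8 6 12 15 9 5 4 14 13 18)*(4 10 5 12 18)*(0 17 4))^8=((0 8 6 18 17 4 14 13)(5 10)(9 12 15))^8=(18)(9 15 12)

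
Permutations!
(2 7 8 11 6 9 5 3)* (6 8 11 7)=(2 6 9 5 3)(7 11 8)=[0, 1, 6, 2, 4, 3, 9, 11, 7, 5, 10, 8]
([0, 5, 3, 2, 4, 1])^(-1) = [0, 5, 3, 2, 4, 1]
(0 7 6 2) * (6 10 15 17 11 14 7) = (0 6 2)(7 10 15 17 11 14) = [6, 1, 0, 3, 4, 5, 2, 10, 8, 9, 15, 14, 12, 13, 7, 17, 16, 11]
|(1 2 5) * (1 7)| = 4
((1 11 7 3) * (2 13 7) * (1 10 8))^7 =((1 11 2 13 7 3 10 8))^7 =(1 8 10 3 7 13 2 11)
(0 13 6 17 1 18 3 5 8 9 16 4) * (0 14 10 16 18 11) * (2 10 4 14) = (0 13 6 17 1 11)(2 10 16 14 4)(3 5 8 9 18) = [13, 11, 10, 5, 2, 8, 17, 7, 9, 18, 16, 0, 12, 6, 4, 15, 14, 1, 3]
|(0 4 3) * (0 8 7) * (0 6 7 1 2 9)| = 14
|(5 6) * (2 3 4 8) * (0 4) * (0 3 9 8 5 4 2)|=|(0 2 9 8)(4 5 6)|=12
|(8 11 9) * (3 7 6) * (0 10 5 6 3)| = 12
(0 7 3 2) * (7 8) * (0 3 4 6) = (0 8 7 4 6)(2 3) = [8, 1, 3, 2, 6, 5, 0, 4, 7]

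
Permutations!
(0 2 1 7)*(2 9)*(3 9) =(0 3 9 2 1 7) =[3, 7, 1, 9, 4, 5, 6, 0, 8, 2]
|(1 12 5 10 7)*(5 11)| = |(1 12 11 5 10 7)| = 6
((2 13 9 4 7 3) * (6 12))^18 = ((2 13 9 4 7 3)(6 12))^18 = (13)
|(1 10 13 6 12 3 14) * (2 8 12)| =9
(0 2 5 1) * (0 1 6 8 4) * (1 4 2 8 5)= (0 8 2 1 4)(5 6)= [8, 4, 1, 3, 0, 6, 5, 7, 2]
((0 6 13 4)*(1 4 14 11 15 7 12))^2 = ((0 6 13 14 11 15 7 12 1 4))^2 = (0 13 11 7 1)(4 6 14 15 12)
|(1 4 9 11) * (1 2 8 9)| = |(1 4)(2 8 9 11)| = 4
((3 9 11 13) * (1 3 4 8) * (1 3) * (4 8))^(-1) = ((3 9 11 13 8))^(-1) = (3 8 13 11 9)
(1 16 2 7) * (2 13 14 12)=(1 16 13 14 12 2 7)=[0, 16, 7, 3, 4, 5, 6, 1, 8, 9, 10, 11, 2, 14, 12, 15, 13]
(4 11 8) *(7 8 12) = (4 11 12 7 8) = [0, 1, 2, 3, 11, 5, 6, 8, 4, 9, 10, 12, 7]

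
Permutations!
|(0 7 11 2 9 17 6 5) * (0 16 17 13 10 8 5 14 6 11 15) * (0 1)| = |(0 7 15 1)(2 9 13 10 8 5 16 17 11)(6 14)| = 36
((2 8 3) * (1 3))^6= (1 2)(3 8)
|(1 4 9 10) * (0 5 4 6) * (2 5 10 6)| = 8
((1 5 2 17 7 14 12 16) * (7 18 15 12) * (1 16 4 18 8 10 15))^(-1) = (1 18 4 12 15 10 8 17 2 5)(7 14)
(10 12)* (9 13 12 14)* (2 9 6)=(2 9 13 12 10 14 6)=[0, 1, 9, 3, 4, 5, 2, 7, 8, 13, 14, 11, 10, 12, 6]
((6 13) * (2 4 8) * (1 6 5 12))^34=(1 12 5 13 6)(2 4 8)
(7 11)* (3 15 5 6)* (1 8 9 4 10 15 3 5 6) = (1 8 9 4 10 15 6 5)(7 11) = [0, 8, 2, 3, 10, 1, 5, 11, 9, 4, 15, 7, 12, 13, 14, 6]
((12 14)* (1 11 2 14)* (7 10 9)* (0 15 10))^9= (0 7 9 10 15)(1 12 14 2 11)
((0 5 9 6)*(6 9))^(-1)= (9)(0 6 5)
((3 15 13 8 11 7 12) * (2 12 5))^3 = ((2 12 3 15 13 8 11 7 5))^3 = (2 15 11)(3 8 5)(7 12 13)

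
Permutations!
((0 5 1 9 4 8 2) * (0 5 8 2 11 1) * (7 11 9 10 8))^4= (0 10 2 11 9)(1 4 7 8 5)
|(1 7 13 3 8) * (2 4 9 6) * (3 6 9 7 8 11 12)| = 30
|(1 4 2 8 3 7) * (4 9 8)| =|(1 9 8 3 7)(2 4)| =10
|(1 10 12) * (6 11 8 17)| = |(1 10 12)(6 11 8 17)| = 12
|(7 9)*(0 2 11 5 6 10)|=|(0 2 11 5 6 10)(7 9)|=6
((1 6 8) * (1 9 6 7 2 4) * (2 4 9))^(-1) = (1 4 7)(2 8 6 9)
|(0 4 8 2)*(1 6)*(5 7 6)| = |(0 4 8 2)(1 5 7 6)| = 4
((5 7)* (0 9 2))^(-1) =(0 2 9)(5 7)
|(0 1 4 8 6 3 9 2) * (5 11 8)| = |(0 1 4 5 11 8 6 3 9 2)| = 10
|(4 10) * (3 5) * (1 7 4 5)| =6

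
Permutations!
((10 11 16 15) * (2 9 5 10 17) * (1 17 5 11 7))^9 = ((1 17 2 9 11 16 15 5 10 7))^9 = (1 7 10 5 15 16 11 9 2 17)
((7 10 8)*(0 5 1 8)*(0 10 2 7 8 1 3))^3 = (10)(2 7)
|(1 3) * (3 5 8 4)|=|(1 5 8 4 3)|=5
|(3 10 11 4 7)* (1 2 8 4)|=8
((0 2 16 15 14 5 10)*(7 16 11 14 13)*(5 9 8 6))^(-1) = (0 10 5 6 8 9 14 11 2)(7 13 15 16)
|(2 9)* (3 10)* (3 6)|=|(2 9)(3 10 6)|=6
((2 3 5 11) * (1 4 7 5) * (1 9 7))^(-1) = (1 4)(2 11 5 7 9 3)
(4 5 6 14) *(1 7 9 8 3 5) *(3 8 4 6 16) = [0, 7, 2, 5, 1, 16, 14, 9, 8, 4, 10, 11, 12, 13, 6, 15, 3] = (1 7 9 4)(3 5 16)(6 14)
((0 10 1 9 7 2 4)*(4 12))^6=(0 12 7 1)(2 9 10 4)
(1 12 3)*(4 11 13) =(1 12 3)(4 11 13) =[0, 12, 2, 1, 11, 5, 6, 7, 8, 9, 10, 13, 3, 4]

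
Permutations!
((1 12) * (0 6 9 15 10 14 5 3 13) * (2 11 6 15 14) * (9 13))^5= ((0 15 10 2 11 6 13)(1 12)(3 9 14 5))^5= (0 6 2 15 13 11 10)(1 12)(3 9 14 5)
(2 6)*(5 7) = (2 6)(5 7) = [0, 1, 6, 3, 4, 7, 2, 5]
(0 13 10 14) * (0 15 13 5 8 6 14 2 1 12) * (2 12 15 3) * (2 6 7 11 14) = (0 5 8 7 11 14 3 6 2 1 15 13 10 12) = [5, 15, 1, 6, 4, 8, 2, 11, 7, 9, 12, 14, 0, 10, 3, 13]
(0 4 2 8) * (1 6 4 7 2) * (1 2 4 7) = (0 1 6 7 4 2 8) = [1, 6, 8, 3, 2, 5, 7, 4, 0]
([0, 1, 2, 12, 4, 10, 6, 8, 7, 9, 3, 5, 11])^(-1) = (3 10 5 11 12)(7 8)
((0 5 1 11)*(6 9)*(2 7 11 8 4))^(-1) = ((0 5 1 8 4 2 7 11)(6 9))^(-1) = (0 11 7 2 4 8 1 5)(6 9)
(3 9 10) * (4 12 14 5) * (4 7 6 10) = (3 9 4 12 14 5 7 6 10) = [0, 1, 2, 9, 12, 7, 10, 6, 8, 4, 3, 11, 14, 13, 5]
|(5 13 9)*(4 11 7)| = |(4 11 7)(5 13 9)| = 3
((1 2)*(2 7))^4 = (1 7 2)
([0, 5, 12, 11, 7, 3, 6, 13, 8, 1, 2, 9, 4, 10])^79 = (1 9 11 3 5)(2 12 4 7 13 10)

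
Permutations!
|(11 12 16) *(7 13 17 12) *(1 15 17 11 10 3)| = 21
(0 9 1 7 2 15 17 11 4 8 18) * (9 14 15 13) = (0 14 15 17 11 4 8 18)(1 7 2 13 9) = [14, 7, 13, 3, 8, 5, 6, 2, 18, 1, 10, 4, 12, 9, 15, 17, 16, 11, 0]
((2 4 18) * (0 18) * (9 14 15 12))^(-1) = (0 4 2 18)(9 12 15 14)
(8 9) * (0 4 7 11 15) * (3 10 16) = (0 4 7 11 15)(3 10 16)(8 9) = [4, 1, 2, 10, 7, 5, 6, 11, 9, 8, 16, 15, 12, 13, 14, 0, 3]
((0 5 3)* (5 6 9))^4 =((0 6 9 5 3))^4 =(0 3 5 9 6)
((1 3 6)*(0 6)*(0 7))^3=(0 3 6 7 1)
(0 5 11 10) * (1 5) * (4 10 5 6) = (0 1 6 4 10)(5 11) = [1, 6, 2, 3, 10, 11, 4, 7, 8, 9, 0, 5]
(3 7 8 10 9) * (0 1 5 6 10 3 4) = [1, 5, 2, 7, 0, 6, 10, 8, 3, 4, 9] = (0 1 5 6 10 9 4)(3 7 8)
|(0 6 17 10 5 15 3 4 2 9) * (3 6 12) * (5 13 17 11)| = 12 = |(0 12 3 4 2 9)(5 15 6 11)(10 13 17)|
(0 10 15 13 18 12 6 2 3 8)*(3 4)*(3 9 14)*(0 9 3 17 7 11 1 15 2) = [10, 15, 4, 8, 3, 5, 0, 11, 9, 14, 2, 1, 6, 18, 17, 13, 16, 7, 12] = (0 10 2 4 3 8 9 14 17 7 11 1 15 13 18 12 6)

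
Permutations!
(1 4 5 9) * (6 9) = (1 4 5 6 9) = [0, 4, 2, 3, 5, 6, 9, 7, 8, 1]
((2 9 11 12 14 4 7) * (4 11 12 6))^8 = ((2 9 12 14 11 6 4 7))^8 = (14)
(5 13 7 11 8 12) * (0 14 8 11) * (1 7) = (0 14 8 12 5 13 1 7) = [14, 7, 2, 3, 4, 13, 6, 0, 12, 9, 10, 11, 5, 1, 8]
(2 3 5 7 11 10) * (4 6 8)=(2 3 5 7 11 10)(4 6 8)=[0, 1, 3, 5, 6, 7, 8, 11, 4, 9, 2, 10]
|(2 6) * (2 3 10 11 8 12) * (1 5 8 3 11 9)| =10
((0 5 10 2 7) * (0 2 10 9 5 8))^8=((10)(0 8)(2 7)(5 9))^8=(10)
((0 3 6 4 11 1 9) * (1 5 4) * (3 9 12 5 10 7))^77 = ((0 9)(1 12 5 4 11 10 7 3 6))^77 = (0 9)(1 10 12 7 5 3 4 6 11)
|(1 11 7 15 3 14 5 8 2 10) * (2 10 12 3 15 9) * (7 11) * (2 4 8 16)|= 6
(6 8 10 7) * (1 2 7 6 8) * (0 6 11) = (0 6 1 2 7 8 10 11) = [6, 2, 7, 3, 4, 5, 1, 8, 10, 9, 11, 0]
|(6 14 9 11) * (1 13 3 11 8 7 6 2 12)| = 30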